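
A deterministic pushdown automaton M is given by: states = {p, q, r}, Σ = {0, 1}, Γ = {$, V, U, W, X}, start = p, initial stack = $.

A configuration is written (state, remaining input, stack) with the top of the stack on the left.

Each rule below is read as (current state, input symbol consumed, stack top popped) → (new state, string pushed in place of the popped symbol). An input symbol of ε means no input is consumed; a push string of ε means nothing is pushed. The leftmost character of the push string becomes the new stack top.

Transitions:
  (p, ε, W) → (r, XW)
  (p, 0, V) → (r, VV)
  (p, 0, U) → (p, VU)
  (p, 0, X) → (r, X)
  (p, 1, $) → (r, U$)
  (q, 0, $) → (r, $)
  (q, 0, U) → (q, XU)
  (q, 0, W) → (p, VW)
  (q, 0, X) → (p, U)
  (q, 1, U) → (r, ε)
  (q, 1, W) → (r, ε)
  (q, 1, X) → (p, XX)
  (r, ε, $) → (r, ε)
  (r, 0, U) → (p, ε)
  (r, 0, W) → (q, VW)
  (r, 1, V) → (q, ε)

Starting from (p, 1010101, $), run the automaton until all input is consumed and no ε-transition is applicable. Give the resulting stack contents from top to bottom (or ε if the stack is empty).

(p, 1010101, $) ⊢ (r, 010101, U$) ⊢ (p, 10101, $) ⊢ (r, 0101, U$) ⊢ (p, 101, $) ⊢ (r, 01, U$) ⊢ (p, 1, $) ⊢ (r, ε, U$)
All input consumed in state r with stack U$.

U$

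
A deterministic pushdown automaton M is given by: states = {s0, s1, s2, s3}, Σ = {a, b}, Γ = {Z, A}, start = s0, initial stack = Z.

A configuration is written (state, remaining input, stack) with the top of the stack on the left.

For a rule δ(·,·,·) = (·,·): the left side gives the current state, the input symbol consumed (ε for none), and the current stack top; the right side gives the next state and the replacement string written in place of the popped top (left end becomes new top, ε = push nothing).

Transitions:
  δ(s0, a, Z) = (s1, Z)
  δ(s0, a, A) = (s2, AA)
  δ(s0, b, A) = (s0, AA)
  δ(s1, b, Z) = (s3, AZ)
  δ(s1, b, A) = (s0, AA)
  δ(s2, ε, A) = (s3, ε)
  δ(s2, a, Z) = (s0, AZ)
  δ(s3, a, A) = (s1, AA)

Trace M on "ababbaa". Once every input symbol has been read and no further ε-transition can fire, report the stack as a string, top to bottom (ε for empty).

AAAAAZ

(s0, ababbaa, Z)
  read a, top Z: go to s1, push Z → (s1, babbaa, Z)
  read b, top Z: go to s3, push AZ → (s3, abbaa, AZ)
  read a, top A: go to s1, push AA → (s1, bbaa, AAZ)
  read b, top A: go to s0, push AA → (s0, baa, AAAZ)
  read b, top A: go to s0, push AA → (s0, aa, AAAAZ)
  read a, top A: go to s2, push AA → (s2, a, AAAAAZ)
  ε-move, top A: go to s3, push ε → (s3, a, AAAAZ)
  read a, top A: go to s1, push AA → (s1, ε, AAAAAZ)
All input consumed in state s1 with stack AAAAAZ.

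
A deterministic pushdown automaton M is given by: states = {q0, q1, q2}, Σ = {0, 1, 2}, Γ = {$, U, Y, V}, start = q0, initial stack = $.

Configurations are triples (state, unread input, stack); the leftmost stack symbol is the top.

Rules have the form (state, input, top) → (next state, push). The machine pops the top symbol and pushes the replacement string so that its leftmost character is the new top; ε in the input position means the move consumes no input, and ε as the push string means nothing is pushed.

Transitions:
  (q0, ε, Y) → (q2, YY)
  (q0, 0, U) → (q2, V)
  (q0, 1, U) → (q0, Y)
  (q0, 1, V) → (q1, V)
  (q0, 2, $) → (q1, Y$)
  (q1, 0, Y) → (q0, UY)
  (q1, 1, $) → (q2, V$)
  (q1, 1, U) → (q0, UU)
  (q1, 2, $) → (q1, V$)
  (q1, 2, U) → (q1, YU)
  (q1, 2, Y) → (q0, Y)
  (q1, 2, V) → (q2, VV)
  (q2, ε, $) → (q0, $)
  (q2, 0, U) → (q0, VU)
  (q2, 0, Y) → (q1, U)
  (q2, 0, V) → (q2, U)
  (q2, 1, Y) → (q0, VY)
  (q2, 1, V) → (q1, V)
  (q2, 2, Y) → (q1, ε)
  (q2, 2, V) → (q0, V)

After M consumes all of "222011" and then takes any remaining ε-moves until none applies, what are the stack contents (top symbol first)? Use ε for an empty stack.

VYYY$

(q0, 222011, $)
  read 2, top $: go to q1, push Y$ → (q1, 22011, Y$)
  read 2, top Y: go to q0, push Y → (q0, 2011, Y$)
  ε-move, top Y: go to q2, push YY → (q2, 2011, YY$)
  read 2, top Y: go to q1, push ε → (q1, 011, Y$)
  read 0, top Y: go to q0, push UY → (q0, 11, UY$)
  read 1, top U: go to q0, push Y → (q0, 1, YY$)
  ε-move, top Y: go to q2, push YY → (q2, 1, YYY$)
  read 1, top Y: go to q0, push VY → (q0, ε, VYYY$)
All input consumed in state q0 with stack VYYY$.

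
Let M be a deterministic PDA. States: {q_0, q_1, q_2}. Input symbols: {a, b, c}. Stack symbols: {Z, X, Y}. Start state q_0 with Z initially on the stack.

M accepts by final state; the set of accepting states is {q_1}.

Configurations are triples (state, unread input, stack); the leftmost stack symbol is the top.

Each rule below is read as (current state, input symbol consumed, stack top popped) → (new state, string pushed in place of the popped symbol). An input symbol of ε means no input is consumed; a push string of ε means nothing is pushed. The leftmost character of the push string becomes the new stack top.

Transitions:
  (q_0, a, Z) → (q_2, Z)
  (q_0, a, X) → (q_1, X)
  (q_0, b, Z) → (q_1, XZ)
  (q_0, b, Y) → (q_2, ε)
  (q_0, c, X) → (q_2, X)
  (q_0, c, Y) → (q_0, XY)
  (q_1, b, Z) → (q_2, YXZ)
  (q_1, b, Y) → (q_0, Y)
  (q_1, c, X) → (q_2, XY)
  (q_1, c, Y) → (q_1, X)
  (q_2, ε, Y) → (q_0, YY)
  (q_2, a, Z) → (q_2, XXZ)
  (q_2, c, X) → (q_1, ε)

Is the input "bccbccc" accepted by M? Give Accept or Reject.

Accept

(q_0, bccbccc, Z)
  read b, top Z: go to q_1, push XZ → (q_1, ccbccc, XZ)
  read c, top X: go to q_2, push XY → (q_2, cbccc, XYZ)
  read c, top X: go to q_1, push ε → (q_1, bccc, YZ)
  read b, top Y: go to q_0, push Y → (q_0, ccc, YZ)
  read c, top Y: go to q_0, push XY → (q_0, cc, XYZ)
  read c, top X: go to q_2, push X → (q_2, c, XYZ)
  read c, top X: go to q_1, push ε → (q_1, ε, YZ)
All input consumed; state q_1 ∈ F.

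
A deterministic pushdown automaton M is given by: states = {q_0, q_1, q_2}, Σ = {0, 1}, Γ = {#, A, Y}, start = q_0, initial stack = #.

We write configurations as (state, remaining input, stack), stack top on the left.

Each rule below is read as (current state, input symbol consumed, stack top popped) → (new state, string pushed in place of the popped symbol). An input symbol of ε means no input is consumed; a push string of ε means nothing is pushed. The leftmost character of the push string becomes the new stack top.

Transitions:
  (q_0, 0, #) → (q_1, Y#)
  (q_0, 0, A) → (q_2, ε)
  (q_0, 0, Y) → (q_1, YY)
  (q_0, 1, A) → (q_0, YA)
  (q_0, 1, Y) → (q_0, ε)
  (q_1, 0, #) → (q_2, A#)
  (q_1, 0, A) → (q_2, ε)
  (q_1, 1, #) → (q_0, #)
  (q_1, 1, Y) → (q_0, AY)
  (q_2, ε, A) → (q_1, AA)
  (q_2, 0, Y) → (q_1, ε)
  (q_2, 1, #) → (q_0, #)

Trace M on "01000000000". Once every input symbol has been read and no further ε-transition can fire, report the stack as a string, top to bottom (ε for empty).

(q_0, 01000000000, #)
  read 0, top #: go to q_1, push Y# → (q_1, 1000000000, Y#)
  read 1, top Y: go to q_0, push AY → (q_0, 000000000, AY#)
  read 0, top A: go to q_2, push ε → (q_2, 00000000, Y#)
  read 0, top Y: go to q_1, push ε → (q_1, 0000000, #)
  read 0, top #: go to q_2, push A# → (q_2, 000000, A#)
  ε-move, top A: go to q_1, push AA → (q_1, 000000, AA#)
  read 0, top A: go to q_2, push ε → (q_2, 00000, A#)
  ε-move, top A: go to q_1, push AA → (q_1, 00000, AA#)
  read 0, top A: go to q_2, push ε → (q_2, 0000, A#)
  ε-move, top A: go to q_1, push AA → (q_1, 0000, AA#)
  read 0, top A: go to q_2, push ε → (q_2, 000, A#)
  ε-move, top A: go to q_1, push AA → (q_1, 000, AA#)
  read 0, top A: go to q_2, push ε → (q_2, 00, A#)
  ε-move, top A: go to q_1, push AA → (q_1, 00, AA#)
  read 0, top A: go to q_2, push ε → (q_2, 0, A#)
  ε-move, top A: go to q_1, push AA → (q_1, 0, AA#)
  read 0, top A: go to q_2, push ε → (q_2, ε, A#)
  ε-move, top A: go to q_1, push AA → (q_1, ε, AA#)
All input consumed in state q_1 with stack AA#.

AA#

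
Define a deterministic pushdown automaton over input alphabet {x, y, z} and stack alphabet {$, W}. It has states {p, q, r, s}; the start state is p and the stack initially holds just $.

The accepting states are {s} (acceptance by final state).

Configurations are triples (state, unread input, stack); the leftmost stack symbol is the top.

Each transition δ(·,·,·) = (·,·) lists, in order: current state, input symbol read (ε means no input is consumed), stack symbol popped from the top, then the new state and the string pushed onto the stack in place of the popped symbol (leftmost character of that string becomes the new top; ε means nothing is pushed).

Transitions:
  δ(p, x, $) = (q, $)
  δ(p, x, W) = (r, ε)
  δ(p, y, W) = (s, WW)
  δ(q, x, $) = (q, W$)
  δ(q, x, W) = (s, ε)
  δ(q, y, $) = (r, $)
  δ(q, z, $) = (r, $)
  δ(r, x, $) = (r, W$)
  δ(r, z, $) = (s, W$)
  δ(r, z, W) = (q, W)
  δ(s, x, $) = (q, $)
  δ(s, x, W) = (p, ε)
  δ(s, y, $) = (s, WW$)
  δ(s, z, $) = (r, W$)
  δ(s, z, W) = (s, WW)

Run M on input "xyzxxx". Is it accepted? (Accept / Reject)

(p, xyzxxx, $)
  read x, top $: go to q, push $ → (q, yzxxx, $)
  read y, top $: go to r, push $ → (r, zxxx, $)
  read z, top $: go to s, push W$ → (s, xxx, W$)
  read x, top W: go to p, push ε → (p, xx, $)
  read x, top $: go to q, push $ → (q, x, $)
  read x, top $: go to q, push W$ → (q, ε, W$)
All input consumed; state q ∉ F and no further ε-move applies.

Reject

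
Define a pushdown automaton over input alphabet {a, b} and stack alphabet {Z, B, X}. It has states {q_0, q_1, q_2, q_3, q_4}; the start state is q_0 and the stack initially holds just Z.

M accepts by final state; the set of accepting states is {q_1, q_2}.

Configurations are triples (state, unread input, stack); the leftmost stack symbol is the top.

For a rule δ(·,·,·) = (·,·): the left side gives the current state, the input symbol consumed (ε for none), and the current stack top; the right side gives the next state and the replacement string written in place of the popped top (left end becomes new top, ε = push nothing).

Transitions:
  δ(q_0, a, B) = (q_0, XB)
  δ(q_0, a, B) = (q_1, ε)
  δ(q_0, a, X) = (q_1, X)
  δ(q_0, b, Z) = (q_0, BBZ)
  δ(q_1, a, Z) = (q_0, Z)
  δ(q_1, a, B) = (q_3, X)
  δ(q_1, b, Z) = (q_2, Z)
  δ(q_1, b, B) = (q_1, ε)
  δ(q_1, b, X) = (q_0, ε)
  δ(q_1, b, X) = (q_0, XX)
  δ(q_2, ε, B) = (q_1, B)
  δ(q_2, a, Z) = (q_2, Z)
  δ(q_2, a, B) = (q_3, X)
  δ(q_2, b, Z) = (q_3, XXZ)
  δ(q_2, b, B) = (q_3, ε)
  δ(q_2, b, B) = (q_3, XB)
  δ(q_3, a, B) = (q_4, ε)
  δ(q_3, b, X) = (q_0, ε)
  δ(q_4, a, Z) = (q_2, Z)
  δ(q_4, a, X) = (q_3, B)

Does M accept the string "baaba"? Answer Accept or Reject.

Accept

One accepting computation: (q_0, baaba, Z) ⊢ (q_0, aaba, BBZ) ⊢ (q_0, aba, XBBZ) ⊢ (q_1, ba, XBBZ) ⊢ (q_0, a, BBZ) ⊢ (q_1, ε, BZ)
All input consumed and state q_1 ∈ F.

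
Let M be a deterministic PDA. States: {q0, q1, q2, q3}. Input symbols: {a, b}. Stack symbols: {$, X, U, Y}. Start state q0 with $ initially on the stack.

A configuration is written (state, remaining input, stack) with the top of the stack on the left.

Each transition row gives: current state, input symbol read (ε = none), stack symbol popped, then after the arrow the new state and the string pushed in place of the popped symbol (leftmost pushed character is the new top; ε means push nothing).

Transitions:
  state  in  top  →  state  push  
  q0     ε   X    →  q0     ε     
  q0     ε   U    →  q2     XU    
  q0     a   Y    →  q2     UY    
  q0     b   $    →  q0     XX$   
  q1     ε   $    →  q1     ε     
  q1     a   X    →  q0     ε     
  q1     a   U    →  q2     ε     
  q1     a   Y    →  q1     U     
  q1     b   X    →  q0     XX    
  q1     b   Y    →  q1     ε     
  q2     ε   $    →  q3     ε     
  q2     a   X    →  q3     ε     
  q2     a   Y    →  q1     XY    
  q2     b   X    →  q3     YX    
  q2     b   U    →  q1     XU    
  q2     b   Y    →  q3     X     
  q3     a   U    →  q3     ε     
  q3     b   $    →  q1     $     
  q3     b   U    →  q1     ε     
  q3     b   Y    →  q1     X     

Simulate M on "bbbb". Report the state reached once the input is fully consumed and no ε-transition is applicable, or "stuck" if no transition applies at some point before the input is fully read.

(q0, bbbb, $) ⊢ (q0, bbb, XX$) ⊢ (q0, bbb, X$) ⊢ (q0, bbb, $) ⊢ (q0, bb, XX$) ⊢ (q0, bb, X$) ⊢ (q0, bb, $) ⊢ (q0, b, XX$) ⊢ (q0, b, X$) ⊢ (q0, b, $) ⊢ (q0, ε, XX$) ⊢ (q0, ε, X$) ⊢ (q0, ε, $)
All input consumed; M is in state q0.

q0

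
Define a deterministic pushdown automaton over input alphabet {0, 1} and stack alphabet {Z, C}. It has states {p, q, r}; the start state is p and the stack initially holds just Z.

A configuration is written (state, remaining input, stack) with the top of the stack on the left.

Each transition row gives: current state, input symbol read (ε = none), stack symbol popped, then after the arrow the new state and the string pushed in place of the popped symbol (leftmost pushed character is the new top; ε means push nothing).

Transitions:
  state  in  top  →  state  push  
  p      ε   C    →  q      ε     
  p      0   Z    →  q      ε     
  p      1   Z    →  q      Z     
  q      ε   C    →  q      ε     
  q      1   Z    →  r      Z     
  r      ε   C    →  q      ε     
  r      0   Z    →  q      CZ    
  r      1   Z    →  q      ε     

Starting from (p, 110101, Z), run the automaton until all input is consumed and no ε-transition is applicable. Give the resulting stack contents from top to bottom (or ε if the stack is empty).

Z

(p, 110101, Z)
  read 1, top Z: go to q, push Z → (q, 10101, Z)
  read 1, top Z: go to r, push Z → (r, 0101, Z)
  read 0, top Z: go to q, push CZ → (q, 101, CZ)
  ε-move, top C: go to q, push ε → (q, 101, Z)
  read 1, top Z: go to r, push Z → (r, 01, Z)
  read 0, top Z: go to q, push CZ → (q, 1, CZ)
  ε-move, top C: go to q, push ε → (q, 1, Z)
  read 1, top Z: go to r, push Z → (r, ε, Z)
All input consumed in state r with stack Z.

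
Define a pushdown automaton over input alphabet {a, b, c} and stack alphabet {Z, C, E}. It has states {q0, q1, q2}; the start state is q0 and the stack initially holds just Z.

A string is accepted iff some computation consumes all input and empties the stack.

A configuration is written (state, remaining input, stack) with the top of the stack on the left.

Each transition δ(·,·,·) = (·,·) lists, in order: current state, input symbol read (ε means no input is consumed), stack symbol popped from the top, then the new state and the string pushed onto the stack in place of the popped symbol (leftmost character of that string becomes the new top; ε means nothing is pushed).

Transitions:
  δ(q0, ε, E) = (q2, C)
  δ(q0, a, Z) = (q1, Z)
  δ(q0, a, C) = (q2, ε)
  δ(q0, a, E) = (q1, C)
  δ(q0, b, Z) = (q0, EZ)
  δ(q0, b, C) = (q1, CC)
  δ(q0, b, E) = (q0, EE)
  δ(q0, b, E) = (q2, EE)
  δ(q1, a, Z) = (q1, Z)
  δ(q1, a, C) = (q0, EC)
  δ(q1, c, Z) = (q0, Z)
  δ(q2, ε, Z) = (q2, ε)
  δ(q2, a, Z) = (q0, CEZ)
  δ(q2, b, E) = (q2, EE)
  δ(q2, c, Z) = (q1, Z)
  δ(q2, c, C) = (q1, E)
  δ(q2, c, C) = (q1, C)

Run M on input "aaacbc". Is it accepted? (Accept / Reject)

Reject

No computation consumes all input and empties the stack.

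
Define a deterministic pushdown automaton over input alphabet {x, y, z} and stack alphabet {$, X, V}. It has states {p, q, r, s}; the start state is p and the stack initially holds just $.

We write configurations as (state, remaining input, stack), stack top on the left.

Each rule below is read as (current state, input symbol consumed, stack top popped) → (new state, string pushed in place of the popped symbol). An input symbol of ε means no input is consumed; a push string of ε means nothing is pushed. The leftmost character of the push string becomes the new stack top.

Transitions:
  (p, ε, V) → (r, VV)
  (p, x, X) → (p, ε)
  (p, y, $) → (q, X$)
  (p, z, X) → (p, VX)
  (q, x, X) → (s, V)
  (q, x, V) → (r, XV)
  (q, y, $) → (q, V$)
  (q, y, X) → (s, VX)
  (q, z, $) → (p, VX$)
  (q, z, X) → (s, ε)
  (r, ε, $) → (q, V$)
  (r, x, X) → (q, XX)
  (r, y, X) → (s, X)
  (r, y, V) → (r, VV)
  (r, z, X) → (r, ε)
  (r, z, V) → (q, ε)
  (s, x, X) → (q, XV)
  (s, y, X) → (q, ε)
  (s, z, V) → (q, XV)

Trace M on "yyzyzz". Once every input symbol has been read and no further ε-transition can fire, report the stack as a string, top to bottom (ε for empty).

VXVX$

(p, yyzyzz, $)
  read y, top $: go to q, push X$ → (q, yzyzz, X$)
  read y, top X: go to s, push VX → (s, zyzz, VX$)
  read z, top V: go to q, push XV → (q, yzz, XVX$)
  read y, top X: go to s, push VX → (s, zz, VXVX$)
  read z, top V: go to q, push XV → (q, z, XVXVX$)
  read z, top X: go to s, push ε → (s, ε, VXVX$)
All input consumed in state s with stack VXVX$.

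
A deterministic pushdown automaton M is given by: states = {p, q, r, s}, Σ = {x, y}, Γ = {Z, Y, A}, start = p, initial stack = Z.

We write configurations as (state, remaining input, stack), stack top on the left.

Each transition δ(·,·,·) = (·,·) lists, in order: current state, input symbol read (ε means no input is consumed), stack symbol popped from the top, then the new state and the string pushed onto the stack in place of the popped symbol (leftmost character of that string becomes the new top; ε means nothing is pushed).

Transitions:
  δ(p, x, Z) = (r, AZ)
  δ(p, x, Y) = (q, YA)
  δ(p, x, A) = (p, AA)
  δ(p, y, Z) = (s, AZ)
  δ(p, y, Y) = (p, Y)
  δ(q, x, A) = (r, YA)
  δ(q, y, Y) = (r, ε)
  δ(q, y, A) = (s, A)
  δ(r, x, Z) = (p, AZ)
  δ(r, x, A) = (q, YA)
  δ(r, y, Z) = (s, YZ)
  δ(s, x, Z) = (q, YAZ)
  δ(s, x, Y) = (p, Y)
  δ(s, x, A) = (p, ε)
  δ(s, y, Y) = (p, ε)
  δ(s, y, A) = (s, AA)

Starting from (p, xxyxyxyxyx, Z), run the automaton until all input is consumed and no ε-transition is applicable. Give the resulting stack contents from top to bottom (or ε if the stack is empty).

YAZ

(p, xxyxyxyxyx, Z) ⊢ (r, xyxyxyxyx, AZ) ⊢ (q, yxyxyxyx, YAZ) ⊢ (r, xyxyxyx, AZ) ⊢ (q, yxyxyx, YAZ) ⊢ (r, xyxyx, AZ) ⊢ (q, yxyx, YAZ) ⊢ (r, xyx, AZ) ⊢ (q, yx, YAZ) ⊢ (r, x, AZ) ⊢ (q, ε, YAZ)
All input consumed in state q with stack YAZ.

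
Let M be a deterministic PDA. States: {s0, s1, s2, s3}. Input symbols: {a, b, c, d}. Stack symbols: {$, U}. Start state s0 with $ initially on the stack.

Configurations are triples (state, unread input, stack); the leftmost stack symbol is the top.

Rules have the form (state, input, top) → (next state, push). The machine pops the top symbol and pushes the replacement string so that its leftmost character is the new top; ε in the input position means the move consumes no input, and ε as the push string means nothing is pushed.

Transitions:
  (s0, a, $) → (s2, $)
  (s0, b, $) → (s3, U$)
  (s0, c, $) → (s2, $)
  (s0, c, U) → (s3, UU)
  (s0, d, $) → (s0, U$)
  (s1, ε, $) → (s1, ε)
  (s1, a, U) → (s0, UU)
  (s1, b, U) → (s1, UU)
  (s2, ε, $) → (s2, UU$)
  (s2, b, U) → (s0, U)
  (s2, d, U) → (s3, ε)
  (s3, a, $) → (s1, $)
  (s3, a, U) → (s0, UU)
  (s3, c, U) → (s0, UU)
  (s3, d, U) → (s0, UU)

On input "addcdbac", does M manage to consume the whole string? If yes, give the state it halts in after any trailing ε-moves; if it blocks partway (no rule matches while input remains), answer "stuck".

stuck

(s0, addcdbac, $)
  read a, top $: go to s2, push $ → (s2, ddcdbac, $)
  ε-move, top $: go to s2, push UU$ → (s2, ddcdbac, UU$)
  read d, top U: go to s3, push ε → (s3, dcdbac, U$)
  read d, top U: go to s0, push UU → (s0, cdbac, UU$)
  read c, top U: go to s3, push UU → (s3, dbac, UUU$)
  read d, top U: go to s0, push UU → (s0, bac, UUUU$)
No transition for (s0, b, top U); M blocks with input bac remaining.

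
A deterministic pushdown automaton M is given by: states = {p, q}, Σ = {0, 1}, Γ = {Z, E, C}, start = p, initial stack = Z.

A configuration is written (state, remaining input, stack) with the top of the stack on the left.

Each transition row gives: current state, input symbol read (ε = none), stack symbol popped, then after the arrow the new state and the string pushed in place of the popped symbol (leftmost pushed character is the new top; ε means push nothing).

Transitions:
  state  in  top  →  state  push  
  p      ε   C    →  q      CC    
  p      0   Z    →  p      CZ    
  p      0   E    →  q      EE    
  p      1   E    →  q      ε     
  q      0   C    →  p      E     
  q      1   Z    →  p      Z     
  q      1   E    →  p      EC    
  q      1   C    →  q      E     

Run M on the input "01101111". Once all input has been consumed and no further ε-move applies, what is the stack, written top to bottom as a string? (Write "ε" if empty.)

ECECCZ

(p, 01101111, Z)
  read 0, top Z: go to p, push CZ → (p, 1101111, CZ)
  ε-move, top C: go to q, push CC → (q, 1101111, CCZ)
  read 1, top C: go to q, push E → (q, 101111, ECZ)
  read 1, top E: go to p, push EC → (p, 01111, ECCZ)
  read 0, top E: go to q, push EE → (q, 1111, EECCZ)
  read 1, top E: go to p, push EC → (p, 111, ECECCZ)
  read 1, top E: go to q, push ε → (q, 11, CECCZ)
  read 1, top C: go to q, push E → (q, 1, EECCZ)
  read 1, top E: go to p, push EC → (p, ε, ECECCZ)
All input consumed in state p with stack ECECCZ.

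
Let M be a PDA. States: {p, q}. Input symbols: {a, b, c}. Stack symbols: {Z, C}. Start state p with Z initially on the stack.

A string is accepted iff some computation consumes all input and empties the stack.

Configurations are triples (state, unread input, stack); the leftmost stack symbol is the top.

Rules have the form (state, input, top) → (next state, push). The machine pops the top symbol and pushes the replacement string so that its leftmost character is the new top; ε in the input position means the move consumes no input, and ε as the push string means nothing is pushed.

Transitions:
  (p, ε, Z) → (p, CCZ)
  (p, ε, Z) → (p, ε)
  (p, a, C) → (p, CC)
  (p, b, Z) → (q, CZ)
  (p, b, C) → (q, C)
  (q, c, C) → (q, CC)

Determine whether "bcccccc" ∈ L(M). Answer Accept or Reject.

No computation consumes all input and empties the stack.

Reject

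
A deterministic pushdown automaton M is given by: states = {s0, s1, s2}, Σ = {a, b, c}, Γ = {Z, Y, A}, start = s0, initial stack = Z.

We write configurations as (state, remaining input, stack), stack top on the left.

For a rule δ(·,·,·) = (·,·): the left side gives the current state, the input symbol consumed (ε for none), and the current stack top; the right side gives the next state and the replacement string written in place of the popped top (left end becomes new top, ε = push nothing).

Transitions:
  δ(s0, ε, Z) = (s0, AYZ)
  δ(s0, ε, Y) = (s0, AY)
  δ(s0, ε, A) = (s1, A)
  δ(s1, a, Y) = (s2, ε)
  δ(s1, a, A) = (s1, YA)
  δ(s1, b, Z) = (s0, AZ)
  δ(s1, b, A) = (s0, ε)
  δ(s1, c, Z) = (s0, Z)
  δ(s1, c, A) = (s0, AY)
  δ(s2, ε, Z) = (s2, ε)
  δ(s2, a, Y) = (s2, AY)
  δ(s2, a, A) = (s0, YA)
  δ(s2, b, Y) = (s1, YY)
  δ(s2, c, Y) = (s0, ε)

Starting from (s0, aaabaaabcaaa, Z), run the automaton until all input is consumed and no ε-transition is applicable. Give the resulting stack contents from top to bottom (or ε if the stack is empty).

AYAYYAYAYZ

(s0, aaabaaabcaaa, Z) ⊢ (s0, aaabaaabcaaa, AYZ) ⊢ (s1, aaabaaabcaaa, AYZ) ⊢ (s1, aabaaabcaaa, YAYZ) ⊢ (s2, abaaabcaaa, AYZ) ⊢ (s0, baaabcaaa, YAYZ) ⊢ (s0, baaabcaaa, AYAYZ) ⊢ (s1, baaabcaaa, AYAYZ) ⊢ (s0, aaabcaaa, YAYZ) ⊢ (s0, aaabcaaa, AYAYZ) ⊢ (s1, aaabcaaa, AYAYZ) ⊢ (s1, aabcaaa, YAYAYZ) ⊢ (s2, abcaaa, AYAYZ) ⊢ (s0, bcaaa, YAYAYZ) ⊢ (s0, bcaaa, AYAYAYZ) ⊢ (s1, bcaaa, AYAYAYZ) ⊢ (s0, caaa, YAYAYZ) ⊢ (s0, caaa, AYAYAYZ) ⊢ (s1, caaa, AYAYAYZ) ⊢ (s0, aaa, AYYAYAYZ) ⊢ (s1, aaa, AYYAYAYZ) ⊢ (s1, aa, YAYYAYAYZ) ⊢ (s2, a, AYYAYAYZ) ⊢ (s0, ε, YAYYAYAYZ) ⊢ (s0, ε, AYAYYAYAYZ) ⊢ (s1, ε, AYAYYAYAYZ)
All input consumed in state s1 with stack AYAYYAYAYZ.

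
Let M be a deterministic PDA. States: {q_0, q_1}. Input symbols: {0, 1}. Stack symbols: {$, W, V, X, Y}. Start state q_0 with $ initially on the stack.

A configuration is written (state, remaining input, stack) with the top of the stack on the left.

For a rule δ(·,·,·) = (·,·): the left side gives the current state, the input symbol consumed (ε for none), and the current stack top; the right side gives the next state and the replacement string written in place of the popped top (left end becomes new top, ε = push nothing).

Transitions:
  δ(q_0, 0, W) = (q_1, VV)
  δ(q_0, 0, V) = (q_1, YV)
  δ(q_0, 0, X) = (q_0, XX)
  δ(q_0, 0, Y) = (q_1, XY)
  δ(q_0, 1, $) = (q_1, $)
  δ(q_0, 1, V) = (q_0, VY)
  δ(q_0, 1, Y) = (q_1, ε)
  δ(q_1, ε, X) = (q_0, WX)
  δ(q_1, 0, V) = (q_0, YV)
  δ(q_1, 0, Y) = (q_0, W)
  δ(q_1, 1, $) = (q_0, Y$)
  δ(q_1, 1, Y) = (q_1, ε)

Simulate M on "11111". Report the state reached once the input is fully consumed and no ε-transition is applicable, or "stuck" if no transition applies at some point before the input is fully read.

q_1

(q_0, 11111, $)
  read 1, top $: go to q_1, push $ → (q_1, 1111, $)
  read 1, top $: go to q_0, push Y$ → (q_0, 111, Y$)
  read 1, top Y: go to q_1, push ε → (q_1, 11, $)
  read 1, top $: go to q_0, push Y$ → (q_0, 1, Y$)
  read 1, top Y: go to q_1, push ε → (q_1, ε, $)
All input consumed; M is in state q_1.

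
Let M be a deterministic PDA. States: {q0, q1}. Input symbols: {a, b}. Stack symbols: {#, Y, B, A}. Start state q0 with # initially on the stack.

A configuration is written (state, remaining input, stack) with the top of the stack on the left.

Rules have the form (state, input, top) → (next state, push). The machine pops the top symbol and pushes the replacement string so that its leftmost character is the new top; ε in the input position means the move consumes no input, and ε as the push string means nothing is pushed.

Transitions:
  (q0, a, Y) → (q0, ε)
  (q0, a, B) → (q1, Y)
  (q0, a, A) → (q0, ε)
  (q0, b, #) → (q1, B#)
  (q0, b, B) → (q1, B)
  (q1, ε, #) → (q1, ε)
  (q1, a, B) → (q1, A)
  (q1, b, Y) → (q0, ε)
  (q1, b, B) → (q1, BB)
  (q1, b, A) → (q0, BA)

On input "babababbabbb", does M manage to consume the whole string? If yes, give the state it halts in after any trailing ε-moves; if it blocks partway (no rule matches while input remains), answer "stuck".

(q0, babababbabbb, #)
  read b, top #: go to q1, push B# → (q1, abababbabbb, B#)
  read a, top B: go to q1, push A → (q1, bababbabbb, A#)
  read b, top A: go to q0, push BA → (q0, ababbabbb, BA#)
  read a, top B: go to q1, push Y → (q1, babbabbb, YA#)
  read b, top Y: go to q0, push ε → (q0, abbabbb, A#)
  read a, top A: go to q0, push ε → (q0, bbabbb, #)
  read b, top #: go to q1, push B# → (q1, babbb, B#)
  read b, top B: go to q1, push BB → (q1, abbb, BB#)
  read a, top B: go to q1, push A → (q1, bbb, AB#)
  read b, top A: go to q0, push BA → (q0, bb, BAB#)
  read b, top B: go to q1, push B → (q1, b, BAB#)
  read b, top B: go to q1, push BB → (q1, ε, BBAB#)
All input consumed; M is in state q1.

q1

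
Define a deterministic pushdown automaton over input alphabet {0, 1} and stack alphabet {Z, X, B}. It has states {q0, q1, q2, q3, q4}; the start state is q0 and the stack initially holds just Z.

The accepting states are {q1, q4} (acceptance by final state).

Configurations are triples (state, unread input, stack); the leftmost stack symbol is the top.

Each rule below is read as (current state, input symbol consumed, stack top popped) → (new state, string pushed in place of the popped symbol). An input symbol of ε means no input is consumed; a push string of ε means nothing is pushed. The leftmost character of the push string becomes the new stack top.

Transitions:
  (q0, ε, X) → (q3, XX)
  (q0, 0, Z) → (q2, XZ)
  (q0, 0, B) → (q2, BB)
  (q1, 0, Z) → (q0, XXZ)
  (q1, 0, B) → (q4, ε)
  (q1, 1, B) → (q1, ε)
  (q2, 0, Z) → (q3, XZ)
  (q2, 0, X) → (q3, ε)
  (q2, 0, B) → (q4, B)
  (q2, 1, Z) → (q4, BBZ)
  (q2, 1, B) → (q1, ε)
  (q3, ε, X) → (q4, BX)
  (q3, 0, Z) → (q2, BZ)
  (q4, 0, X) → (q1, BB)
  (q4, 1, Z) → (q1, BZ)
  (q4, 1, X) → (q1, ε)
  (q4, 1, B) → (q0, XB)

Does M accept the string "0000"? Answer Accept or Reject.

Accept

(q0, 0000, Z)
  read 0, top Z: go to q2, push XZ → (q2, 000, XZ)
  read 0, top X: go to q3, push ε → (q3, 00, Z)
  read 0, top Z: go to q2, push BZ → (q2, 0, BZ)
  read 0, top B: go to q4, push B → (q4, ε, BZ)
All input consumed; state q4 ∈ F.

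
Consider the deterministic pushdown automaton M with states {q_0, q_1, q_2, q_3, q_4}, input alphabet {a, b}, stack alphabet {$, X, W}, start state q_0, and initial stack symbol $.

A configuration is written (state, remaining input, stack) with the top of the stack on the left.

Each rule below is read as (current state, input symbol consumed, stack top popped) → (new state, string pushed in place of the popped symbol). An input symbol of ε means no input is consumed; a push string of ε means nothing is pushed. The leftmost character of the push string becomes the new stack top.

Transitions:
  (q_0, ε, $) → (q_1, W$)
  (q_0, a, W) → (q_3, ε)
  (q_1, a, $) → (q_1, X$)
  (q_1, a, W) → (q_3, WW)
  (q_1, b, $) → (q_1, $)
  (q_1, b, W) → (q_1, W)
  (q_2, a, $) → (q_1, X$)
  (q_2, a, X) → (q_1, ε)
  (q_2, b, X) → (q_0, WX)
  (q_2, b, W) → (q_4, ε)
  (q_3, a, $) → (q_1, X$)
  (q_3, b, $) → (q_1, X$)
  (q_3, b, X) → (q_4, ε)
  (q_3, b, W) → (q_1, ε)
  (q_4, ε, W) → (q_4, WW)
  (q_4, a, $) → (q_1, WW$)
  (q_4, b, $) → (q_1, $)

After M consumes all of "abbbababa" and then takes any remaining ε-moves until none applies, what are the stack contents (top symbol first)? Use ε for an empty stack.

(q_0, abbbababa, $) ⊢ (q_1, abbbababa, W$) ⊢ (q_3, bbbababa, WW$) ⊢ (q_1, bbababa, W$) ⊢ (q_1, bababa, W$) ⊢ (q_1, ababa, W$) ⊢ (q_3, baba, WW$) ⊢ (q_1, aba, W$) ⊢ (q_3, ba, WW$) ⊢ (q_1, a, W$) ⊢ (q_3, ε, WW$)
All input consumed in state q_3 with stack WW$.

WW$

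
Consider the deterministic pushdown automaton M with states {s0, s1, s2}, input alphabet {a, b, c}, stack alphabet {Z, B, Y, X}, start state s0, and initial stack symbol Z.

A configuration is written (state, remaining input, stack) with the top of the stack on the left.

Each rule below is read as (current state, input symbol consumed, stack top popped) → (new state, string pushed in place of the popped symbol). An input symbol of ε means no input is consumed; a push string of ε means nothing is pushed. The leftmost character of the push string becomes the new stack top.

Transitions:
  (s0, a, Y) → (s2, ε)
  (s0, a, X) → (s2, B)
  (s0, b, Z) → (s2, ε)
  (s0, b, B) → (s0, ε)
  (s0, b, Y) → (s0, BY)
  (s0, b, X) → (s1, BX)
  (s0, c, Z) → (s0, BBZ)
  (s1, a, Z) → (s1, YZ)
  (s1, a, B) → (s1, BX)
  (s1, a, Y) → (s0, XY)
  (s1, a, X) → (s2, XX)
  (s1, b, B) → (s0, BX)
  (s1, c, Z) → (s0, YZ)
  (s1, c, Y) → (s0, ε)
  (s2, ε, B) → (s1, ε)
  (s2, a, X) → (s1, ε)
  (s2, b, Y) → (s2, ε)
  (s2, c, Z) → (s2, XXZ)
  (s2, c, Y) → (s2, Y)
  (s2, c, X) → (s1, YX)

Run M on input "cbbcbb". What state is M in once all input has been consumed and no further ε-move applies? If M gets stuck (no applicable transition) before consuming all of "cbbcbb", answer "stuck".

s0

(s0, cbbcbb, Z)
  read c, top Z: go to s0, push BBZ → (s0, bbcbb, BBZ)
  read b, top B: go to s0, push ε → (s0, bcbb, BZ)
  read b, top B: go to s0, push ε → (s0, cbb, Z)
  read c, top Z: go to s0, push BBZ → (s0, bb, BBZ)
  read b, top B: go to s0, push ε → (s0, b, BZ)
  read b, top B: go to s0, push ε → (s0, ε, Z)
All input consumed; M is in state s0.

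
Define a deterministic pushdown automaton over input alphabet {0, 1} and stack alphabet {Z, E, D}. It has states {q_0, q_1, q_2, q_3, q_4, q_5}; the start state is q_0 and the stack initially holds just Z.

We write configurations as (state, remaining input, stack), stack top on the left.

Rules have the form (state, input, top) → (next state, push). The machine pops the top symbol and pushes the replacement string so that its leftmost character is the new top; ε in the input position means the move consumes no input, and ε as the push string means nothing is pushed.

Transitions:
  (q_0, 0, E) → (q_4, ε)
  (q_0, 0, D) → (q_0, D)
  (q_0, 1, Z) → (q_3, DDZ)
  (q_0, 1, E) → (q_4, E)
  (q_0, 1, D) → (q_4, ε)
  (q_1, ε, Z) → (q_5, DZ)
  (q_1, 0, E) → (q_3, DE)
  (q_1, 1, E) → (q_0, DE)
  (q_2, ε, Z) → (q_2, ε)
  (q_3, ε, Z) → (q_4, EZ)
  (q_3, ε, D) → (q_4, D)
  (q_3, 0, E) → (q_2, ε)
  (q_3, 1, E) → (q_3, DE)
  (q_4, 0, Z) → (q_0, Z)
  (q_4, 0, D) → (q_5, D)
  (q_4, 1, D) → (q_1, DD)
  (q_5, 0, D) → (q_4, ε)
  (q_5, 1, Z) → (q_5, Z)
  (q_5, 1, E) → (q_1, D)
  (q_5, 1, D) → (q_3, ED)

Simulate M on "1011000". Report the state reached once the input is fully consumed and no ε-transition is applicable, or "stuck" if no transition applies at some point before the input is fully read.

(q_0, 1011000, Z) ⊢ (q_3, 011000, DDZ) ⊢ (q_4, 011000, DDZ) ⊢ (q_5, 11000, DDZ) ⊢ (q_3, 1000, EDDZ) ⊢ (q_3, 000, DEDDZ) ⊢ (q_4, 000, DEDDZ) ⊢ (q_5, 00, DEDDZ) ⊢ (q_4, 0, EDDZ)
No transition for (q_4, 0, top E); M blocks with input 0 remaining.

stuck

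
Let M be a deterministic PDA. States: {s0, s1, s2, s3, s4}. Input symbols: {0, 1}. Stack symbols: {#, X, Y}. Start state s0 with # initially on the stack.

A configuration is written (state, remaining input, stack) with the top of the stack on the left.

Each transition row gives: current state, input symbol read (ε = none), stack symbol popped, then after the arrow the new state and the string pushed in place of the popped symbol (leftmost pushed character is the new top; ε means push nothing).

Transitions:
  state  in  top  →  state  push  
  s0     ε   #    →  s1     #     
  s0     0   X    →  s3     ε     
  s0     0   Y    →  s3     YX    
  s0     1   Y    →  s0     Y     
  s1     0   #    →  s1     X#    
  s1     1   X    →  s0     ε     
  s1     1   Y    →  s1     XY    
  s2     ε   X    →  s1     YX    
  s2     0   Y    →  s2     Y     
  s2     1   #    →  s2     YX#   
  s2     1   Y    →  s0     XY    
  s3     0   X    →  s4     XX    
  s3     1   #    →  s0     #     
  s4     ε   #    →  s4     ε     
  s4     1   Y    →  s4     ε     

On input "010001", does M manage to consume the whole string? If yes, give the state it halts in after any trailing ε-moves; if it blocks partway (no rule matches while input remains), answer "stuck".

(s0, 010001, #)
  ε-move, top #: go to s1, push # → (s1, 010001, #)
  read 0, top #: go to s1, push X# → (s1, 10001, X#)
  read 1, top X: go to s0, push ε → (s0, 0001, #)
  ε-move, top #: go to s1, push # → (s1, 0001, #)
  read 0, top #: go to s1, push X# → (s1, 001, X#)
No transition for (s1, 0, top X); M blocks with input 001 remaining.

stuck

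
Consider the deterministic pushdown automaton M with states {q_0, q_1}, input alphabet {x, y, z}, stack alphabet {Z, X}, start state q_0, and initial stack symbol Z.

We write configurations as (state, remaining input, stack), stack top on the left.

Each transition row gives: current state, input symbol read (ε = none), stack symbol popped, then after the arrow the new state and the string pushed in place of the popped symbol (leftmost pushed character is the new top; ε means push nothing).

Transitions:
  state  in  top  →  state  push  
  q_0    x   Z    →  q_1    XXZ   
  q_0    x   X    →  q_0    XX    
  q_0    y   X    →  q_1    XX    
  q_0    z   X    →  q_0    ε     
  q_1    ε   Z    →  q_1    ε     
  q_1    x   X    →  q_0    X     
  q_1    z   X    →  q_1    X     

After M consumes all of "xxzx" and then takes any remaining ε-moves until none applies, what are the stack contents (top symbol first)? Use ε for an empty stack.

(q_0, xxzx, Z) ⊢ (q_1, xzx, XXZ) ⊢ (q_0, zx, XXZ) ⊢ (q_0, x, XZ) ⊢ (q_0, ε, XXZ)
All input consumed in state q_0 with stack XXZ.

XXZ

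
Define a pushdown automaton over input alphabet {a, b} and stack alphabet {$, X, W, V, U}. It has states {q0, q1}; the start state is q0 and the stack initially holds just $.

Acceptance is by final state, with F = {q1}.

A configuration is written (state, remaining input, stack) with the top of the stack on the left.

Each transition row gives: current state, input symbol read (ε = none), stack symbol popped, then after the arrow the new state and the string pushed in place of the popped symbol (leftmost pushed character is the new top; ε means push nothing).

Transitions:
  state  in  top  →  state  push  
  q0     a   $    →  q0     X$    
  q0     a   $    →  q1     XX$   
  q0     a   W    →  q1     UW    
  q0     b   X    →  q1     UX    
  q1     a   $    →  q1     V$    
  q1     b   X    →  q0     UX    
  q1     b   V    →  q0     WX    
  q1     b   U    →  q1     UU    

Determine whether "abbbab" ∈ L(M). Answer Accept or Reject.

Reject

No computation consumes all input and reaches a final state.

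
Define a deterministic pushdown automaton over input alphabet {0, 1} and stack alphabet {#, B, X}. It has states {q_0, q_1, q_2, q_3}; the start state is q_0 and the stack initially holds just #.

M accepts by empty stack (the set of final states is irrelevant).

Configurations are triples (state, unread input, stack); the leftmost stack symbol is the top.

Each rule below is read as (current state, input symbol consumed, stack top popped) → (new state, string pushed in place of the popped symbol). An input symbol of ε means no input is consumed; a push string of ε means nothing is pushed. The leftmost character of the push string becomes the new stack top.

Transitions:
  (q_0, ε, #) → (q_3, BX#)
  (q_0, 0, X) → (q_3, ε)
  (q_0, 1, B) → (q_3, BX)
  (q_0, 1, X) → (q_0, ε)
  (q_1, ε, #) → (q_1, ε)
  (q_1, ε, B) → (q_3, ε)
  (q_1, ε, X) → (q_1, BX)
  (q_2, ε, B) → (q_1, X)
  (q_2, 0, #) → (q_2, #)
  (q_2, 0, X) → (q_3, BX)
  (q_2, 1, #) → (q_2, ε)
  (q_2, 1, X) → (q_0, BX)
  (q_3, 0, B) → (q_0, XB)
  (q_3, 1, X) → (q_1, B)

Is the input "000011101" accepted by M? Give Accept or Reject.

(q_0, 000011101, #)
  ε-move, top #: go to q_3, push BX# → (q_3, 000011101, BX#)
  read 0, top B: go to q_0, push XB → (q_0, 00011101, XBX#)
  read 0, top X: go to q_3, push ε → (q_3, 0011101, BX#)
  read 0, top B: go to q_0, push XB → (q_0, 011101, XBX#)
  read 0, top X: go to q_3, push ε → (q_3, 11101, BX#)
No transition applies at (q_3, 11101, BX#); input not fully consumed.

Reject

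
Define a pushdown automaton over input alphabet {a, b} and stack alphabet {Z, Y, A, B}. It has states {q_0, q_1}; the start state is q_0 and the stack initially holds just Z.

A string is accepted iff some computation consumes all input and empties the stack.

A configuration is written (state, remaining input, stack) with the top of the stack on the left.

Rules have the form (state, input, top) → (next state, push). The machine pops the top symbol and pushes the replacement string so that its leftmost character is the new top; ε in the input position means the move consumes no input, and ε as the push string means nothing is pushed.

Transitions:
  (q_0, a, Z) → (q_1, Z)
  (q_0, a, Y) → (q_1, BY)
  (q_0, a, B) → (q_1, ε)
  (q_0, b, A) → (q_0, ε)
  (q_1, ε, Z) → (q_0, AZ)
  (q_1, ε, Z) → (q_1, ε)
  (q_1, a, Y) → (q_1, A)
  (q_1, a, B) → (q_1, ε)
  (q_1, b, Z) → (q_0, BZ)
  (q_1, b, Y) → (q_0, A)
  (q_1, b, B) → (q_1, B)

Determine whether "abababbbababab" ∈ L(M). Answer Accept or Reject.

No computation consumes all input and empties the stack.

Reject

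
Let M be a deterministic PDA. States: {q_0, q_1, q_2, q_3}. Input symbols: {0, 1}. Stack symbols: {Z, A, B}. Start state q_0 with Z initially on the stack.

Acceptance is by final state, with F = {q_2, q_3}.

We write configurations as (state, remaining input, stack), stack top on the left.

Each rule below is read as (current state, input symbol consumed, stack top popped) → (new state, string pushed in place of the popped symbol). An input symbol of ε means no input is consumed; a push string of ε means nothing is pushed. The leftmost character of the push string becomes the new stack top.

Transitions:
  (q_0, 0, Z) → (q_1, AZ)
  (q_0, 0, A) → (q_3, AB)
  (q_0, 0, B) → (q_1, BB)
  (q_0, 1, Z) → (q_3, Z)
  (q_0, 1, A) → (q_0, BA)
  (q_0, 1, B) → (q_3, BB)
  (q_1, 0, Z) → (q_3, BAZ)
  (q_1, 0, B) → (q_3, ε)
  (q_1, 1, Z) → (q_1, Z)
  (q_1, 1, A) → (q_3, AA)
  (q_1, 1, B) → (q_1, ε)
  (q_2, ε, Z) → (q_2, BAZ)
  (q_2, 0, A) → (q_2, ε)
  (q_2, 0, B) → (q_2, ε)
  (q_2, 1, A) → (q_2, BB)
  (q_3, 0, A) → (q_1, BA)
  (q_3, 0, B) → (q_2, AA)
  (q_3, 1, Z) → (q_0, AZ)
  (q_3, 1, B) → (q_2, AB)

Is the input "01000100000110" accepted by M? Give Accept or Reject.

Reject

(q_0, 01000100000110, Z) ⊢ (q_1, 1000100000110, AZ) ⊢ (q_3, 000100000110, AAZ) ⊢ (q_1, 00100000110, BAAZ) ⊢ (q_3, 0100000110, AAZ) ⊢ (q_1, 100000110, BAAZ) ⊢ (q_1, 00000110, AAZ)
No transition applies at (q_1, 00000110, AAZ); input not fully consumed.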